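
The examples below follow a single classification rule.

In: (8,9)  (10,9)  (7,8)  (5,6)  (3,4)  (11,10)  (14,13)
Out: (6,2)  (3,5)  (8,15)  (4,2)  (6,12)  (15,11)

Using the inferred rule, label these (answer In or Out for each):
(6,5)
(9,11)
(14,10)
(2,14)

In, Out, Out, Out

The common property of the 'In' items is: |first − second| ≤ 1. No 'Out' item has it.
(6,5): |6−5| = 1, checks out → In. (9,11): |9−11| = 2, doesn't match → Out. (14,10): |14−10| = 4, doesn't match → Out. (2,14): |2−14| = 12, doesn't match → Out.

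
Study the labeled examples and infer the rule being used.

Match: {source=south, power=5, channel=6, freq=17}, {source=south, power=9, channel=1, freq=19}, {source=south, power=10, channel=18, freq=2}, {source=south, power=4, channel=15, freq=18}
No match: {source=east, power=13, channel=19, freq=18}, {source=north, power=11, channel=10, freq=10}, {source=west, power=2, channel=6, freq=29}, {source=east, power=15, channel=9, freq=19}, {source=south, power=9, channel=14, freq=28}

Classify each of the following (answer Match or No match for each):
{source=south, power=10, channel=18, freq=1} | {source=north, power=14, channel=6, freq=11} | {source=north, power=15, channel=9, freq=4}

Match, No match, No match

The pattern is that an item is 'Match' exactly when: source is south AND freq ≤ 19.
{source=south, power=10, channel=18, freq=1} — source is south, freq = 1, hence Match. {source=north, power=14, channel=6, freq=11} — source is north, freq = 11, hence No match. {source=north, power=15, channel=9, freq=4} — source is north, freq = 4, hence No match.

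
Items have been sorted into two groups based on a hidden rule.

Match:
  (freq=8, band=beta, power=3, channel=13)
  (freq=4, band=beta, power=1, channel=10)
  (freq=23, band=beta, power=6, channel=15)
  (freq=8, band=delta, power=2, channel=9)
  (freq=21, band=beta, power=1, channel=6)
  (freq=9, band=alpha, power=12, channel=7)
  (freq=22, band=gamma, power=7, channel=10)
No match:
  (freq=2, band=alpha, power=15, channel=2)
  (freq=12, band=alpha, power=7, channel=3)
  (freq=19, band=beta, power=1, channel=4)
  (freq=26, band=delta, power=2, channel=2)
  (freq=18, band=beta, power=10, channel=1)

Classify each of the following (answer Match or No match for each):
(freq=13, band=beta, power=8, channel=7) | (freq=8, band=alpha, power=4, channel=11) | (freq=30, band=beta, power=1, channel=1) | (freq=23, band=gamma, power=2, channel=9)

Match, Match, No match, Match

The distinguishing property — channel ≥ 6 — holds for all the 'Match' cases and none of the 'No match' cases.
(freq=13, band=beta, power=8, channel=7) — channel = 7, hence Match. (freq=8, band=alpha, power=4, channel=11) — channel = 11, hence Match. (freq=30, band=beta, power=1, channel=1) — channel = 1, hence No match. (freq=23, band=gamma, power=2, channel=9) — channel = 9, hence Match.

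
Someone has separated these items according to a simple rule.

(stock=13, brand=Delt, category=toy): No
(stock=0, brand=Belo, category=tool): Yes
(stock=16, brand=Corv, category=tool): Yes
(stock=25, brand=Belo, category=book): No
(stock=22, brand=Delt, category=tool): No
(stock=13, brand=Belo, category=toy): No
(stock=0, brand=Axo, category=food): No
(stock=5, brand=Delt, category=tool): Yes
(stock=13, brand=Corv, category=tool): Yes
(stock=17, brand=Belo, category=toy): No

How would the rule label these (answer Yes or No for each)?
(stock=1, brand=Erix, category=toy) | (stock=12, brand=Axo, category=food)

Every 'Yes' example satisfies: category is tool AND stock ≤ 16. None of the 'No' examples do.

No, No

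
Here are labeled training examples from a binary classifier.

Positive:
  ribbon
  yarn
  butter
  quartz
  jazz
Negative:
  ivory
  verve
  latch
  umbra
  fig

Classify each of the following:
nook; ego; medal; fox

Checking candidate rules against both groups, what survives is: even length.
nook → length 4 → Positive.
ego → length 3 → Negative.
medal → length 5 → Negative.
fox → length 3 → Negative.

Positive, Negative, Negative, Negative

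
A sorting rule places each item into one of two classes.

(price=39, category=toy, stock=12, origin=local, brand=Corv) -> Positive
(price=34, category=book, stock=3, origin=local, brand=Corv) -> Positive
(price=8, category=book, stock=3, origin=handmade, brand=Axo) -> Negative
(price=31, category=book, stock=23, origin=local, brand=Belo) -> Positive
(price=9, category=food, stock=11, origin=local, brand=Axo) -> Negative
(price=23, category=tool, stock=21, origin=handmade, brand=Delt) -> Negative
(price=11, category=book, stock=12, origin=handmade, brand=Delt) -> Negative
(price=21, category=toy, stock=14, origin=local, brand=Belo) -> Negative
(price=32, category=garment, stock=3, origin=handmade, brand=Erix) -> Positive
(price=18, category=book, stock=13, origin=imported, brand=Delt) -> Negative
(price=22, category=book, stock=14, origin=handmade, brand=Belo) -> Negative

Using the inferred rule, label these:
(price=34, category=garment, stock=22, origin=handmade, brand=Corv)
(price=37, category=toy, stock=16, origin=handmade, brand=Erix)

Positive, Positive

Every 'Positive' example satisfies: price ≥ 31. None of the 'Negative' examples do.
(price=34, category=garment, stock=22, origin=handmade, brand=Corv): price = 34 — passes, so Positive.
(price=37, category=toy, stock=16, origin=handmade, brand=Erix): price = 37 — passes, so Positive.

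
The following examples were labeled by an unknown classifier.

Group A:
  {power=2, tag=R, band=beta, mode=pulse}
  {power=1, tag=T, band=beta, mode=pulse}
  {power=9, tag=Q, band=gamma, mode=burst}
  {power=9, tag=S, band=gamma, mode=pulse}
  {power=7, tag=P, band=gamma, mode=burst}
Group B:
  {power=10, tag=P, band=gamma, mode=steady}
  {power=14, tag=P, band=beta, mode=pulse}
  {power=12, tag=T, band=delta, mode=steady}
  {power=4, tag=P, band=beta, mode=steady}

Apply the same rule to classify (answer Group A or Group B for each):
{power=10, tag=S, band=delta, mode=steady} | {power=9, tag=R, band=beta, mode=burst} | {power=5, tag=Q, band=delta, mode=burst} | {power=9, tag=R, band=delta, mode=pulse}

Group B, Group A, Group A, Group A

All 'Group A' examples share one property — power ≠ 4 AND power ≤ 9 — and every 'Group B' example lacks it.
{power=10, tag=S, band=delta, mode=steady}: Group B (power = 10).
{power=9, tag=R, band=beta, mode=burst}: Group A (power = 9).
{power=5, tag=Q, band=delta, mode=burst}: Group A (power = 5).
{power=9, tag=R, band=delta, mode=pulse}: Group A (power = 9).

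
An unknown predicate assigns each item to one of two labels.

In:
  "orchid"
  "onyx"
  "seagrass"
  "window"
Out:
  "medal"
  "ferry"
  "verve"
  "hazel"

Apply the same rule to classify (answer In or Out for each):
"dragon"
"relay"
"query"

All 'In' examples share one property — even length — and every 'Out' example lacks it.
"dragon": In (length 6). "relay": Out (length 5). "query": Out (length 5).

In, Out, Out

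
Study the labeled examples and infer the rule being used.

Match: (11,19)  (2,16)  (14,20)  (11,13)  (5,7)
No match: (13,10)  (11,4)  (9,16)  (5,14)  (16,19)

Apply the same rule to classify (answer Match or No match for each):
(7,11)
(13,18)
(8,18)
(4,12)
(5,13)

Looking at the examples, the only property every 'Match' case has and every 'No match' case lacks is: sum is even.

Match, No match, Match, Match, Match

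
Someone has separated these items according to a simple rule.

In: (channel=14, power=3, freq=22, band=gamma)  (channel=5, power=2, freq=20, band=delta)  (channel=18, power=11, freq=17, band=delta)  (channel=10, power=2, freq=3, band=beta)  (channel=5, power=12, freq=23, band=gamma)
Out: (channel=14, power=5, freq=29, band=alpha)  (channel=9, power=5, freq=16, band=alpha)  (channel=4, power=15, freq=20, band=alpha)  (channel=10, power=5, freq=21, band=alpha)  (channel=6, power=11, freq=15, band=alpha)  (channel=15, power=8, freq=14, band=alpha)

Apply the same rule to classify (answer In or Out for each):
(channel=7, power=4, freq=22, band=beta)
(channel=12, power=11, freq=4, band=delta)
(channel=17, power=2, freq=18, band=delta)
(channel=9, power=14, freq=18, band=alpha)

A rule that fits every label: band is not alpha — true of each 'In' example, false of each 'Out' one.
(channel=7, power=4, freq=22, band=beta): band is beta, meets the rule → In.
(channel=12, power=11, freq=4, band=delta): band is delta, meets the rule → In.
(channel=17, power=2, freq=18, band=delta): band is delta, meets the rule → In.
(channel=9, power=14, freq=18, band=alpha): band is alpha, does not pass → Out.

In, In, In, Out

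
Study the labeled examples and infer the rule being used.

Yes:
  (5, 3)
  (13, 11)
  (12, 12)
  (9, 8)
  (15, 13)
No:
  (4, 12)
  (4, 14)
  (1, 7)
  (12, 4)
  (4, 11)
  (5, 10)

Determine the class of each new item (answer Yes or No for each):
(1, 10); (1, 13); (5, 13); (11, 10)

A rule that fits every label: |first − second| ≤ 2 — true of each 'Yes' example, false of each 'No' one.
(1, 10) — |1−10| = 9, hence No. (1, 13) — |1−13| = 12, hence No. (5, 13) — |5−13| = 8, hence No. (11, 10) — |11−10| = 1, hence Yes.

No, No, No, Yes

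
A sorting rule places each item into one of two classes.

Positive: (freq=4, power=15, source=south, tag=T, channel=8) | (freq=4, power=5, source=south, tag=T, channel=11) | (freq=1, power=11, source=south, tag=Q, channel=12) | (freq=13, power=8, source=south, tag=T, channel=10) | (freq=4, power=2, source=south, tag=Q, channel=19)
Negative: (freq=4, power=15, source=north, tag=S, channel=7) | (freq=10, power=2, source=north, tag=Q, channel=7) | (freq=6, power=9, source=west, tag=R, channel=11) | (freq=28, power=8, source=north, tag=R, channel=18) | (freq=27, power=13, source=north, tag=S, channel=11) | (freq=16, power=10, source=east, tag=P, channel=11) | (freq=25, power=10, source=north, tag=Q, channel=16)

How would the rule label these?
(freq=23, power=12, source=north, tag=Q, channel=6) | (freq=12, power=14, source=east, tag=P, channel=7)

Negative, Negative

A rule that fits every label: source is south — true of each 'Positive' example, false of each 'Negative' one.
Negative: (freq=23, power=12, source=north, tag=Q, channel=6), since source is north.
Negative: (freq=12, power=14, source=east, tag=P, channel=7), since source is east.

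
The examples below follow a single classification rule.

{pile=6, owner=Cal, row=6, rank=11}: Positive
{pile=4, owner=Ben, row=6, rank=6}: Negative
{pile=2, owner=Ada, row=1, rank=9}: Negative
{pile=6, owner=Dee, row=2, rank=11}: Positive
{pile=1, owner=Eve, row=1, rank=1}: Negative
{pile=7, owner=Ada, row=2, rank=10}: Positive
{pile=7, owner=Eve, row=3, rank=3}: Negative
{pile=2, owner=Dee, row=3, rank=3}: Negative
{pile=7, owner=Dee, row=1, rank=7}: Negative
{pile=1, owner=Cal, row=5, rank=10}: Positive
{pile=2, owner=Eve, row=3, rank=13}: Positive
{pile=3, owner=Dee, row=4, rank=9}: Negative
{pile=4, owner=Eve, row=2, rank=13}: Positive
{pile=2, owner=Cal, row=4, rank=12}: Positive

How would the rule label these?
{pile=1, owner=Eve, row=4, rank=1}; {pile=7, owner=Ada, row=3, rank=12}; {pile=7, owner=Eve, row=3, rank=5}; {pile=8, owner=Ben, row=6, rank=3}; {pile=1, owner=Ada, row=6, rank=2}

Negative, Positive, Negative, Negative, Negative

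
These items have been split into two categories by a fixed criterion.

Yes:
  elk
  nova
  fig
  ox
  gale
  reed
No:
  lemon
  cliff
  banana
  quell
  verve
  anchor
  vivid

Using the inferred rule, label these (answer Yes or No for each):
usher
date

Every 'Yes' example satisfies: length ≤ 4. None of the 'No' examples do.

No, Yes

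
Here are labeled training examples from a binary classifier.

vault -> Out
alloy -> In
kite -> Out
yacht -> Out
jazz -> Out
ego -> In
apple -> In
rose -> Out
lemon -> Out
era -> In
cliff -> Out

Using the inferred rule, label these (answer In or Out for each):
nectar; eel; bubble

Out, In, Out

All 'In' examples share one property — starts with a vowel — and every 'Out' example lacks it.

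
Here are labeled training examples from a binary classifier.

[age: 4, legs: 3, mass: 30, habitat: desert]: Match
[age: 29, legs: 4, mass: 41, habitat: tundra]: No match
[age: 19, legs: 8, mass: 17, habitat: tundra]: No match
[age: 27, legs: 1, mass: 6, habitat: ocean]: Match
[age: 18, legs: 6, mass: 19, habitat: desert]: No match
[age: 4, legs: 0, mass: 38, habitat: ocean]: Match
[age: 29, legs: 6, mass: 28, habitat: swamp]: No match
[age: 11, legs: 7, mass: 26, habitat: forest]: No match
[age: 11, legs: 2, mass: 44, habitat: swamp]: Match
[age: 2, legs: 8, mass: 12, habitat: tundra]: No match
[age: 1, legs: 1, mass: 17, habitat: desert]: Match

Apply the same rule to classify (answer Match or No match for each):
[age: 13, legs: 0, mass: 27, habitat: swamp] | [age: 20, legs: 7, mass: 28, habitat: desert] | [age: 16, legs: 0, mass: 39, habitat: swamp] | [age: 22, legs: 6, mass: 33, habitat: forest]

The rule appears to be: legs ≤ 3.
[age: 13, legs: 0, mass: 27, habitat: swamp] → legs = 0 → Match. [age: 20, legs: 7, mass: 28, habitat: desert] → legs = 7 → No match. [age: 16, legs: 0, mass: 39, habitat: swamp] → legs = 0 → Match. [age: 22, legs: 6, mass: 33, habitat: forest] → legs = 6 → No match.

Match, No match, Match, No match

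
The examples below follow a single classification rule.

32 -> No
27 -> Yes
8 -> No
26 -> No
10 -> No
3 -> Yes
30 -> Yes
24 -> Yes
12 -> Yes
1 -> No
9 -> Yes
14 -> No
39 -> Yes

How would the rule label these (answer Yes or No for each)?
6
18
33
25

Checking candidate rules against both groups, what survives is: multiple of 3.
6 → 6 = 3·2 → Yes.
18 → 18 = 3·6 → Yes.
33 → 33 = 3·11 → Yes.
25 → 25 = 3·8 + 1 → No.

Yes, Yes, Yes, No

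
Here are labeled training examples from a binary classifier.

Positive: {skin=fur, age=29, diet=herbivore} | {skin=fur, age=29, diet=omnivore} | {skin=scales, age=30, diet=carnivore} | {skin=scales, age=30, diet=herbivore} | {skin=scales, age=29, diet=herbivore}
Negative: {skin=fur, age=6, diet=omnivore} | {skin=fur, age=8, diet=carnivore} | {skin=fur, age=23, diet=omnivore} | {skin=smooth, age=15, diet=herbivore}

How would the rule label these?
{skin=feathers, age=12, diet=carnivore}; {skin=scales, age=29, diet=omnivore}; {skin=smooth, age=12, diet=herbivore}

Negative, Positive, Negative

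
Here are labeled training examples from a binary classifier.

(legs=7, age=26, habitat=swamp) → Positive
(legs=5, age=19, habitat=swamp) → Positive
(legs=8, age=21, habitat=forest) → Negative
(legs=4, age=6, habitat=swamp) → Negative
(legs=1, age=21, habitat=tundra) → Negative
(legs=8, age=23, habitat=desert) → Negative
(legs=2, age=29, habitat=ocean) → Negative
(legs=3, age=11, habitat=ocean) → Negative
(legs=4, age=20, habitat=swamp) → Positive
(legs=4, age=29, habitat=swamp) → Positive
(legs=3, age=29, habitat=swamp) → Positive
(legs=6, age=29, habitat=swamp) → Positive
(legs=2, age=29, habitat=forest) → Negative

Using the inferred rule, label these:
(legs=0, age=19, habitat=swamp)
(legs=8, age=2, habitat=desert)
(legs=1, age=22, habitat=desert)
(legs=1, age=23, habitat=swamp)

All 'Positive' examples share one property — habitat is swamp AND age ≥ 11 — and every 'Negative' example lacks it.
(legs=0, age=19, habitat=swamp) — habitat is swamp, age = 19, hence Positive.
(legs=8, age=2, habitat=desert) — habitat is desert, age = 2, hence Negative.
(legs=1, age=22, habitat=desert) — habitat is desert, age = 22, hence Negative.
(legs=1, age=23, habitat=swamp) — habitat is swamp, age = 23, hence Positive.

Positive, Negative, Negative, Positive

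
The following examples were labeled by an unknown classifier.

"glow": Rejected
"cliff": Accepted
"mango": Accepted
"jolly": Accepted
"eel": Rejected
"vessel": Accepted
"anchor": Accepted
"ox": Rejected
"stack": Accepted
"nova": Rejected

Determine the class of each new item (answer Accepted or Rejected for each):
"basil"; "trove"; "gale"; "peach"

Rule: length ≥ 5. This holds for each 'Accepted' example and fails for each 'Rejected' one.
"basil" — length 5, hence Accepted. "trove" — length 5, hence Accepted. "gale" — length 4, hence Rejected. "peach" — length 5, hence Accepted.

Accepted, Accepted, Rejected, Accepted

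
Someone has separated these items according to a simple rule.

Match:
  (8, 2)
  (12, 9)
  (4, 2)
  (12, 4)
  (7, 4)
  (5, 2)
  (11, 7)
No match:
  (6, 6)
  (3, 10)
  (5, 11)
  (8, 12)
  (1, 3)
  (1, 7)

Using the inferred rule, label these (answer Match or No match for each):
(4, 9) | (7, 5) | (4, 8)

One predicate separates the groups cleanly: first > second.
(4, 9): 4 < 9, fails the rule → No match. (7, 5): 7 > 5, fits → Match. (4, 8): 4 < 8, fails the rule → No match.

No match, Match, No match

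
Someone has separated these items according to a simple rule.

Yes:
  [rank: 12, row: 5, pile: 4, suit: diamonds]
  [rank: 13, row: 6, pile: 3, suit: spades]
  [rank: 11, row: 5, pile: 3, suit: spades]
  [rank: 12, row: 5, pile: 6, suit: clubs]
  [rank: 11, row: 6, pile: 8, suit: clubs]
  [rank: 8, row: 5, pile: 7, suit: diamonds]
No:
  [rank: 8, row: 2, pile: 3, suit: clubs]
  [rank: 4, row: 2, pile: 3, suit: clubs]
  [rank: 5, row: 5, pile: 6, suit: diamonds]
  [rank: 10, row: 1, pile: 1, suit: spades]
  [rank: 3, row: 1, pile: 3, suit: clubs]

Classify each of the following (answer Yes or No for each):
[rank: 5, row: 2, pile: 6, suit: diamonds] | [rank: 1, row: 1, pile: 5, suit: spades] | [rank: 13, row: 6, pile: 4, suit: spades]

No, No, Yes

Rule: rank ≥ 8 AND row ≥ 5. This holds for each 'Yes' example and fails for each 'No' one.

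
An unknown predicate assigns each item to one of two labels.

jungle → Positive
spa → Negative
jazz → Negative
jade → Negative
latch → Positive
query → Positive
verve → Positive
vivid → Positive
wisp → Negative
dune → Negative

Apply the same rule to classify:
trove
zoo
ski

The distinguishing property — length ≥ 5 — holds for all the 'Positive' cases and none of the 'Negative' cases.
Positive: trove, since length 5. Negative: zoo, since length 3. Negative: ski, since length 3.

Positive, Negative, Negative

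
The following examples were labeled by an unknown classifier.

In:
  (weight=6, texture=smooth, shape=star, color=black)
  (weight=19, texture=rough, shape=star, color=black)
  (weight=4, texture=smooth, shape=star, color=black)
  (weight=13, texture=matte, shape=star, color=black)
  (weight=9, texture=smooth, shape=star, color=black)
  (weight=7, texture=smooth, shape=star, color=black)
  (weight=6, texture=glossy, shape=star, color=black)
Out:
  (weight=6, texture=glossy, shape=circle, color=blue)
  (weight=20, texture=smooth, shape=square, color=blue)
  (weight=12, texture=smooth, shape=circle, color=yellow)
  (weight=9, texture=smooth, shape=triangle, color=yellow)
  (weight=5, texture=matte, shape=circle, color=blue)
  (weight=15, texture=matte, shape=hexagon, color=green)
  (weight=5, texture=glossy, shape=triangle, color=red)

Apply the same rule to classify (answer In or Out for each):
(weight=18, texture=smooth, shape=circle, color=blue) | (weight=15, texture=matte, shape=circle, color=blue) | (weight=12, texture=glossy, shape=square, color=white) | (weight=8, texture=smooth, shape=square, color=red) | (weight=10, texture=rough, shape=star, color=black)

'In' ⟺ shape is star.

Out, Out, Out, Out, In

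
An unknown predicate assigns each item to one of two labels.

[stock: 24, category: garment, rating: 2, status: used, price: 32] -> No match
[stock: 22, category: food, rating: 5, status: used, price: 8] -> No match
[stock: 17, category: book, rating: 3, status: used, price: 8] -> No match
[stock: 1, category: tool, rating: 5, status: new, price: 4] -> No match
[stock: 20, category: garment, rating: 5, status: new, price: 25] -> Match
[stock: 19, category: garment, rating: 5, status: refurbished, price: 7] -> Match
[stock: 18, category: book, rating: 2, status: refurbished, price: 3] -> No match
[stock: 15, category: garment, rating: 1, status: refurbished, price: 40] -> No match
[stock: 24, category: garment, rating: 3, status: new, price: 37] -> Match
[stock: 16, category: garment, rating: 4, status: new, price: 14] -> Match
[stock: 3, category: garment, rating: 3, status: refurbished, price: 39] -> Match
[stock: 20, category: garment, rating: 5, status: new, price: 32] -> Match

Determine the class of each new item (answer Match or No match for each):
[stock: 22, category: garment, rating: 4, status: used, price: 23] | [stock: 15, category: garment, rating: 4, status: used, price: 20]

Match, Match

One predicate separates the groups cleanly: category is garment AND rating ≥ 3.
[stock: 22, category: garment, rating: 4, status: used, price: 23]: category is garment, rating = 4, qualifies → Match.
[stock: 15, category: garment, rating: 4, status: used, price: 20]: category is garment, rating = 4, qualifies → Match.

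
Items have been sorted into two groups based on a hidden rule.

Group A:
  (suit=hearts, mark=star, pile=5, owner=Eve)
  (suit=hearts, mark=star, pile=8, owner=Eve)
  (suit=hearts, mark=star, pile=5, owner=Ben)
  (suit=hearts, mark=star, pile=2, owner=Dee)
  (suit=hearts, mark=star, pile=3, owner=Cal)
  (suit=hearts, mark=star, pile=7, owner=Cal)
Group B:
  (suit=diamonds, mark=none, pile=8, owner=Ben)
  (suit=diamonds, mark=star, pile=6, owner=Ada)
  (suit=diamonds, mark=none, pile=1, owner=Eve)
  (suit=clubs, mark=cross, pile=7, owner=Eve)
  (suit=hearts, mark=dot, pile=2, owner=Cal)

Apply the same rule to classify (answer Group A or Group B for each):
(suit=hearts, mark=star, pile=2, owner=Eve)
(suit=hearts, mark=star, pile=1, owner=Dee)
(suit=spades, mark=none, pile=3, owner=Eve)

'Group A' ⟺ suit is hearts AND mark is star.
(suit=hearts, mark=star, pile=2, owner=Eve): suit is hearts, mark is star — meets the rule, so Group A.
(suit=hearts, mark=star, pile=1, owner=Dee): suit is hearts, mark is star — meets the rule, so Group A.
(suit=spades, mark=none, pile=3, owner=Eve): suit is spades, mark is none — does not pass, so Group B.

Group A, Group A, Group B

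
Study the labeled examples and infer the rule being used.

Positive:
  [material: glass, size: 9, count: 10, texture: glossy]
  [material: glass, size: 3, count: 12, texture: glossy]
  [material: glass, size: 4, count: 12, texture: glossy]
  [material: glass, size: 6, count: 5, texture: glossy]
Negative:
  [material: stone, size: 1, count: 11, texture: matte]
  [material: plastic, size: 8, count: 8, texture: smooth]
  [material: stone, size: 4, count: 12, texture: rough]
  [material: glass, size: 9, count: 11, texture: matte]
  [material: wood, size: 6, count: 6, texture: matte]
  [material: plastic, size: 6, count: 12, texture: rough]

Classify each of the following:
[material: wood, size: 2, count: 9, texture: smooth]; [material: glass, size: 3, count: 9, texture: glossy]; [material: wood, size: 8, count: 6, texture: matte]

Negative, Positive, Negative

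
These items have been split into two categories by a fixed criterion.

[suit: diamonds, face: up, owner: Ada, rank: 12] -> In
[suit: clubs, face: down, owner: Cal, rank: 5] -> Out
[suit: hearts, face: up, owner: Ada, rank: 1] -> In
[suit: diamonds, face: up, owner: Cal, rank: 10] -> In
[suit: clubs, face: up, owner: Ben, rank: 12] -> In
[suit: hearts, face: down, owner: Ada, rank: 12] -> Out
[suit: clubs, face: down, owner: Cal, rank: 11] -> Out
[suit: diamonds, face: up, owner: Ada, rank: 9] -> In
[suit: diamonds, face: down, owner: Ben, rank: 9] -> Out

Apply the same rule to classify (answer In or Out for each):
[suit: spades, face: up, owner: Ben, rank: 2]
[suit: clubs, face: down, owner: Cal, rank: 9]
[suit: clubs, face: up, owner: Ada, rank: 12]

All 'In' examples share one property — face is up — and every 'Out' example lacks it.
[suit: spades, face: up, owner: Ben, rank: 2]: face is up — has this property, so In.
[suit: clubs, face: down, owner: Cal, rank: 9]: face is down — does not satisfy this, so Out.
[suit: clubs, face: up, owner: Ada, rank: 12]: face is up — has this property, so In.

In, Out, In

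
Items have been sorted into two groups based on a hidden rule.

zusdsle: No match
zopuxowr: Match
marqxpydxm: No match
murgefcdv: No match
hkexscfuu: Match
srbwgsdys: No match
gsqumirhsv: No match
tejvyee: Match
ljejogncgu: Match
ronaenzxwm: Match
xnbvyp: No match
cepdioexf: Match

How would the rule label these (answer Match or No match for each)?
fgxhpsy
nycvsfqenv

No match, No match

One predicate separates the groups cleanly: has ≥ 3 vowels.
fgxhpsy: 0 vowels, doesn't match → No match. nycvsfqenv: 1 vowel, doesn't match → No match.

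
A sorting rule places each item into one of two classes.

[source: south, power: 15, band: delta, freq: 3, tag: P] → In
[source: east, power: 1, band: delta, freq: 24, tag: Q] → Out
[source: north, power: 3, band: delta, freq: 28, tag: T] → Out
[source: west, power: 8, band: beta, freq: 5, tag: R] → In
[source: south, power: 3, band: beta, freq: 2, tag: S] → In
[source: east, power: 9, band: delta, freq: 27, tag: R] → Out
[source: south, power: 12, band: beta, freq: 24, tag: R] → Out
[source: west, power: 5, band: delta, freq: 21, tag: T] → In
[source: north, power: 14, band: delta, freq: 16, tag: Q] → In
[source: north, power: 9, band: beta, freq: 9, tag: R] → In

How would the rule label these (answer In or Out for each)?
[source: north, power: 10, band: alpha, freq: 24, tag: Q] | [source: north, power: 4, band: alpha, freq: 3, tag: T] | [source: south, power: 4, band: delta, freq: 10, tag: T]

The rule appears to be: freq ≤ 21.

Out, In, In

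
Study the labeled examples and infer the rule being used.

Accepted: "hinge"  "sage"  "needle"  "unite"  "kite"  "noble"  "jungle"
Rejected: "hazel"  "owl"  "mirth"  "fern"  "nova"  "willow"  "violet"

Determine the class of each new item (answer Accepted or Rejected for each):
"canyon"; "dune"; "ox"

Rejected, Accepted, Rejected

The common property of the 'Accepted' items is: ends with 'e'. No 'Rejected' item has it.
"canyon": ends with 'n' — fails the rule, so Rejected.
"dune": ends with 'e' — satisfies this, so Accepted.
"ox": ends with 'x' — fails the rule, so Rejected.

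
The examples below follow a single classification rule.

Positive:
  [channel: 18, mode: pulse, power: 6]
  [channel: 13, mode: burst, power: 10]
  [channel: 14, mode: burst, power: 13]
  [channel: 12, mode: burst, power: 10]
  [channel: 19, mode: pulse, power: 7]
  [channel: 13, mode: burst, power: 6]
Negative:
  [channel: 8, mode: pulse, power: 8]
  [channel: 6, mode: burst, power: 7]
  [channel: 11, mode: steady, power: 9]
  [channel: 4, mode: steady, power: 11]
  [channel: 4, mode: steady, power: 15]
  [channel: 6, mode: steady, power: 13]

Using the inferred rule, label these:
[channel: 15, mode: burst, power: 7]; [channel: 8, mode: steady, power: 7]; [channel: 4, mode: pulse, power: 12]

The rule appears to be: channel ≥ 12.
[channel: 15, mode: burst, power: 7] → channel = 15 → Positive. [channel: 8, mode: steady, power: 7] → channel = 8 → Negative. [channel: 4, mode: pulse, power: 12] → channel = 4 → Negative.

Positive, Negative, Negative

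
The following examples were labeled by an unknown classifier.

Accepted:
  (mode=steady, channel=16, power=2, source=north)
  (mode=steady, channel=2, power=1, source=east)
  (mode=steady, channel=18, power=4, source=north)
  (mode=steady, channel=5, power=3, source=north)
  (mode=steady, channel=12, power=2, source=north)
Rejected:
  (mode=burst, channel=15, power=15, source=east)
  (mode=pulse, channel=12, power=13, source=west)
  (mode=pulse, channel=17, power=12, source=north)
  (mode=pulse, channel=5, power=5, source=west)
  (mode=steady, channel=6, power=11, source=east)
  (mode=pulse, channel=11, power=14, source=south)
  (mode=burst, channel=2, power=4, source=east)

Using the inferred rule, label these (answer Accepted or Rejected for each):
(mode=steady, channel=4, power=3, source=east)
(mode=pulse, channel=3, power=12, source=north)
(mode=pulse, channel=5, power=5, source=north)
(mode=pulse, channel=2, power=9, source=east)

The simplest hypothesis consistent with all the labels is: mode is steady AND power ≤ 4.
(mode=steady, channel=4, power=3, source=east): mode is steady, power = 3 — has this property, so Accepted. (mode=pulse, channel=3, power=12, source=north): mode is pulse, power = 12 — doesn't match, so Rejected. (mode=pulse, channel=5, power=5, source=north): mode is pulse, power = 5 — doesn't match, so Rejected. (mode=pulse, channel=2, power=9, source=east): mode is pulse, power = 9 — doesn't match, so Rejected.

Accepted, Rejected, Rejected, Rejected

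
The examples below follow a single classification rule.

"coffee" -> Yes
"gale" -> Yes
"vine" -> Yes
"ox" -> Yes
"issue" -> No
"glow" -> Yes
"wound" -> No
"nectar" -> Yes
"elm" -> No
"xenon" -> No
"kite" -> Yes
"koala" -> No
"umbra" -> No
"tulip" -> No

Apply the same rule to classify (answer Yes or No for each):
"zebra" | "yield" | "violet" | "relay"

No, No, Yes, No

Comparing the two groups points to one rule — even length.
"zebra" — length 5, hence No.
"yield" — length 5, hence No.
"violet" — length 6, hence Yes.
"relay" — length 5, hence No.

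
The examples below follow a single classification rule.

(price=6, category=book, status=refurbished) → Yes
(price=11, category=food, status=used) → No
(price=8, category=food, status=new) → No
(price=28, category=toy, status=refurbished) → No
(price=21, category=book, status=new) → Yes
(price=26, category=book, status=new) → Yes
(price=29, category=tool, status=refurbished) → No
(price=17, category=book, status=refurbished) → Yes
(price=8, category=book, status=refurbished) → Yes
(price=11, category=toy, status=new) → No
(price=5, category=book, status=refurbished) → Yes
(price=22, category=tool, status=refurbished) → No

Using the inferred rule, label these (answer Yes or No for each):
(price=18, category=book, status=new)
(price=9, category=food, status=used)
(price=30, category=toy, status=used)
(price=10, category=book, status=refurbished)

Looking at the examples, the only property every 'Yes' case has and every 'No' case lacks is: category is book.
(price=18, category=book, status=new): category is book — checks out, so Yes. (price=9, category=food, status=used): category is food — does not satisfy this, so No. (price=30, category=toy, status=used): category is toy — does not satisfy this, so No. (price=10, category=book, status=refurbished): category is book — checks out, so Yes.

Yes, No, No, Yes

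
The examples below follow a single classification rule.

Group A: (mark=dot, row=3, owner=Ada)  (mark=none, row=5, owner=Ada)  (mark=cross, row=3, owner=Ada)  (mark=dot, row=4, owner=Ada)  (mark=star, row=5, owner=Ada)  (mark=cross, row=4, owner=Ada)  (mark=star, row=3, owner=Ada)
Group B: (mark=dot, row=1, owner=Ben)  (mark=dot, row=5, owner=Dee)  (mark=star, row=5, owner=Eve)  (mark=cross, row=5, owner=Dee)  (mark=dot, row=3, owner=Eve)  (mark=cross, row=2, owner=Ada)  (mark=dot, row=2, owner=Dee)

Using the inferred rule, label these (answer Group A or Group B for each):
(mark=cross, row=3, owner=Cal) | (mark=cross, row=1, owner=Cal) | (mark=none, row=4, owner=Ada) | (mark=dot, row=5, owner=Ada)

Every 'Group A' example satisfies: owner is Ada AND row ≥ 3. None of the 'Group B' examples do.
(mark=cross, row=3, owner=Cal): Group B (owner is Cal, row = 3). (mark=cross, row=1, owner=Cal): Group B (owner is Cal, row = 1). (mark=none, row=4, owner=Ada): Group A (owner is Ada, row = 4). (mark=dot, row=5, owner=Ada): Group A (owner is Ada, row = 5).

Group B, Group B, Group A, Group A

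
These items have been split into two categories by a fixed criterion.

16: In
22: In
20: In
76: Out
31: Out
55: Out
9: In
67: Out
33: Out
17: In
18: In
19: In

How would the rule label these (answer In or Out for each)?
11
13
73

In, In, Out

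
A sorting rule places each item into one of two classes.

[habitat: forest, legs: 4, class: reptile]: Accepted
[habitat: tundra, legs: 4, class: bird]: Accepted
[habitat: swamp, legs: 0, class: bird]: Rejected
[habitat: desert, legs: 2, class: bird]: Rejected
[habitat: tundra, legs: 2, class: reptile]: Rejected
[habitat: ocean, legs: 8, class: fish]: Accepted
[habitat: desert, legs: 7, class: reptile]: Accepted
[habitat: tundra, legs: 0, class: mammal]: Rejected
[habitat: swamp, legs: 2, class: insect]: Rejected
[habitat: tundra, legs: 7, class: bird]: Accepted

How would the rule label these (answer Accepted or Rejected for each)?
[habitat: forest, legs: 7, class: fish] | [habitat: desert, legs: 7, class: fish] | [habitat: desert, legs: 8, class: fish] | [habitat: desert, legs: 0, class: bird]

The distinguishing property — legs ≥ 4 — holds for all the 'Accepted' cases and none of the 'Rejected' cases.

Accepted, Accepted, Accepted, Rejected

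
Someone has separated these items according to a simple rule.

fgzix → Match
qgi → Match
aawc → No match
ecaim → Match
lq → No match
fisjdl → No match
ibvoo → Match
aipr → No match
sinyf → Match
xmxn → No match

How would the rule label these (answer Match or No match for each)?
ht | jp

No match, No match

'Match' ⟺ odd length.
ht: length 2, doesn't match → No match. jp: length 2, doesn't match → No match.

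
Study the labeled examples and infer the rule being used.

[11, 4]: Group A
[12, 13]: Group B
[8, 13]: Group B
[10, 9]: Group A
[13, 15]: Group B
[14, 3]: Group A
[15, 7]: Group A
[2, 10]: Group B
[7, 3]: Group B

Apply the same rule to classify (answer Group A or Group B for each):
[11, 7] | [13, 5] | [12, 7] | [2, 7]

The common property of the 'Group A' items is: first > second AND sum ≥ 12. No 'Group B' item has it.
[11, 7]: Group A (11 > 7, 11+7 = 18).
[13, 5]: Group A (13 > 5, 13+5 = 18).
[12, 7]: Group A (12 > 7, 12+7 = 19).
[2, 7]: Group B (2 < 7, 2+7 = 9).

Group A, Group A, Group A, Group B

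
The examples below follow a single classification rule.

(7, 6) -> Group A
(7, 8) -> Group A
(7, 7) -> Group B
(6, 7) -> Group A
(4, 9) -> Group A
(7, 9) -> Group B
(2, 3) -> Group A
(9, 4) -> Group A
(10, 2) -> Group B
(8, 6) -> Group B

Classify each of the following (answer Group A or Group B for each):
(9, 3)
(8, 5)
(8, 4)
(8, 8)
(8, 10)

Group B, Group A, Group B, Group B, Group B

The common property of the 'Group A' items is: sum is odd. No 'Group B' item has it.
Group B: (9, 3), since 9+3 = 12.
Group A: (8, 5), since 8+5 = 13.
Group B: (8, 4), since 8+4 = 12.
Group B: (8, 8), since 8+8 = 16.
Group B: (8, 10), since 8+10 = 18.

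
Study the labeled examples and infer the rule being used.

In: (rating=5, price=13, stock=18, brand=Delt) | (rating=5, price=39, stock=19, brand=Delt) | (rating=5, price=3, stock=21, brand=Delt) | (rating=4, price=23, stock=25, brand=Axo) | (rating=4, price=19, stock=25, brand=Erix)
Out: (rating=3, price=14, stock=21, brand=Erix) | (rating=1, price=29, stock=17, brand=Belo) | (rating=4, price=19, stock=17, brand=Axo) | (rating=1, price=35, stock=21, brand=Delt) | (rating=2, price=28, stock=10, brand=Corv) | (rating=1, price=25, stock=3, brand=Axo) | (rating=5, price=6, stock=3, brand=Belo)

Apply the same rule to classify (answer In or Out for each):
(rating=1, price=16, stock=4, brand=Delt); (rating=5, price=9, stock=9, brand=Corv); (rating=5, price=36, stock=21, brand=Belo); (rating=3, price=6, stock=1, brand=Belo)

Out, Out, In, Out

A rule that fits every label: rating ≥ 4 AND stock ≥ 18 — true of each 'In' example, false of each 'Out' one.
(rating=1, price=16, stock=4, brand=Delt) — rating = 1, stock = 4, hence Out. (rating=5, price=9, stock=9, brand=Corv) — rating = 5, stock = 9, hence Out. (rating=5, price=36, stock=21, brand=Belo) — rating = 5, stock = 21, hence In. (rating=3, price=6, stock=1, brand=Belo) — rating = 3, stock = 1, hence Out.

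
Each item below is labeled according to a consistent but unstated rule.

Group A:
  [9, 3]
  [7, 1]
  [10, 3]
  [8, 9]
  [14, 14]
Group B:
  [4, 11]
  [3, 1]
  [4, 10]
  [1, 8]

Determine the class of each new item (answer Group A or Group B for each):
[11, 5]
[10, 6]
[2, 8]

Group A, Group A, Group B

The classifier is using: first ≥ 7.
[11, 5] — first 11, hence Group A.
[10, 6] — first 10, hence Group A.
[2, 8] — first 2, hence Group B.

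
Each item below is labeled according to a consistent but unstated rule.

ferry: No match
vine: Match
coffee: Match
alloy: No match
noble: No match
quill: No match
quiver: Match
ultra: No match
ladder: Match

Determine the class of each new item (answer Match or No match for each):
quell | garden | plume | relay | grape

The common property of the 'Match' items is: even length. No 'No match' item has it.
quell → length 5 → No match.
garden → length 6 → Match.
plume → length 5 → No match.
relay → length 5 → No match.
grape → length 5 → No match.

No match, Match, No match, No match, No match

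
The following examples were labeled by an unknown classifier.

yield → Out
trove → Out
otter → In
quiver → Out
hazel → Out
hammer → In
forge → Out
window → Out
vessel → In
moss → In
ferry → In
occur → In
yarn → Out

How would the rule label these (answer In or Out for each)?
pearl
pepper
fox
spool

Out, In, Out, In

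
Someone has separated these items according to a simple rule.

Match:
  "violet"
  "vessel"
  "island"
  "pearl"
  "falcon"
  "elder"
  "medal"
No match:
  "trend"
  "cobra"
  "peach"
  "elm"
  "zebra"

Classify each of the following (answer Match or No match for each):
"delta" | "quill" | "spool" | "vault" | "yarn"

Match, Match, Match, Match, No match

All 'Match' examples share one property — length ≥ 5 AND contains 'l' — and every 'No match' example lacks it.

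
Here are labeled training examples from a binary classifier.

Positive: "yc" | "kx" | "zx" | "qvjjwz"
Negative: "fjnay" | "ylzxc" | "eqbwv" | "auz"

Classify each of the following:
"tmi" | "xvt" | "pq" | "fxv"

Checking candidate rules against both groups, what survives is: even length.
"tmi": length 3 — does not satisfy this, so Negative.
"xvt": length 3 — does not satisfy this, so Negative.
"pq": length 2 — fits, so Positive.
"fxv": length 3 — does not satisfy this, so Negative.

Negative, Negative, Positive, Negative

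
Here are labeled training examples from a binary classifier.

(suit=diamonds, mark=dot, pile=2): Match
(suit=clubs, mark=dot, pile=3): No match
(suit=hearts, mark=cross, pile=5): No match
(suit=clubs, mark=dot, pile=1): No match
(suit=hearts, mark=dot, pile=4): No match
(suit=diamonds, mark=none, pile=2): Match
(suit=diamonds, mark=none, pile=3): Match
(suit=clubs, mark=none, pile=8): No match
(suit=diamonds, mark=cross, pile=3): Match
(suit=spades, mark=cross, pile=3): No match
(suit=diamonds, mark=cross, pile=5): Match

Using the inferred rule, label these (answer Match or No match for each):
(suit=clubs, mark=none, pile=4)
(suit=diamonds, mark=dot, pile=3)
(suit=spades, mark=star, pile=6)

Comparing the two groups points to one rule — suit is diamonds.
(suit=clubs, mark=none, pile=4): suit is clubs, fails the rule → No match.
(suit=diamonds, mark=dot, pile=3): suit is diamonds, satisfies this → Match.
(suit=spades, mark=star, pile=6): suit is spades, fails the rule → No match.

No match, Match, No match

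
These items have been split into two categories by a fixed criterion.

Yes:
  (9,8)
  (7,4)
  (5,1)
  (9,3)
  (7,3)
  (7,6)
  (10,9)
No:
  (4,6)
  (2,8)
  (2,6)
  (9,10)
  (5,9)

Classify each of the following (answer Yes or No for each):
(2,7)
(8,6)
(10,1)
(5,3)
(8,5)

A rule that fits every label: first > second — true of each 'Yes' example, false of each 'No' one.
(2,7): 2 < 7 — fails the rule, so No.
(8,6): 8 > 6 — satisfies this, so Yes.
(10,1): 10 > 1 — satisfies this, so Yes.
(5,3): 5 > 3 — satisfies this, so Yes.
(8,5): 8 > 5 — satisfies this, so Yes.

No, Yes, Yes, Yes, Yes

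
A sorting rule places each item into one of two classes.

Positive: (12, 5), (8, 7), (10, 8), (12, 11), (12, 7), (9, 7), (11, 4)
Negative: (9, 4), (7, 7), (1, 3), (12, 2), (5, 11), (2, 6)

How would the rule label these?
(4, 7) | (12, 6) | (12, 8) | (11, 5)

Every 'Positive' example satisfies: first > second AND sum ≥ 15. None of the 'Negative' examples do.

Negative, Positive, Positive, Positive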